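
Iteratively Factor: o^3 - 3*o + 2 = (o - 1)*(o^2 + o - 2) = (o - 1)*(o + 2)*(o - 1)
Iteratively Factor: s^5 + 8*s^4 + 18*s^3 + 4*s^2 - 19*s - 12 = (s + 1)*(s^4 + 7*s^3 + 11*s^2 - 7*s - 12) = (s - 1)*(s + 1)*(s^3 + 8*s^2 + 19*s + 12) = (s - 1)*(s + 1)*(s + 4)*(s^2 + 4*s + 3) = (s - 1)*(s + 1)*(s + 3)*(s + 4)*(s + 1)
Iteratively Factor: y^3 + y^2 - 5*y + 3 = (y - 1)*(y^2 + 2*y - 3) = (y - 1)^2*(y + 3)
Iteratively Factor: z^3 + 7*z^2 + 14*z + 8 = (z + 4)*(z^2 + 3*z + 2) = (z + 2)*(z + 4)*(z + 1)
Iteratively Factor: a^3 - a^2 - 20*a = (a + 4)*(a^2 - 5*a) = (a - 5)*(a + 4)*(a)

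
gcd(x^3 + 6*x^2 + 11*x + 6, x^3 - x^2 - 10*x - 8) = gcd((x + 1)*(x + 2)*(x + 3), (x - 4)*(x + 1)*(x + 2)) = x^2 + 3*x + 2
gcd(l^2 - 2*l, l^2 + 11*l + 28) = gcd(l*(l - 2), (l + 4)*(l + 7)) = 1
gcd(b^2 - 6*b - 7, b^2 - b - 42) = b - 7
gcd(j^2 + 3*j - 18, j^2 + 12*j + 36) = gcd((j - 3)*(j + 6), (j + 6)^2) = j + 6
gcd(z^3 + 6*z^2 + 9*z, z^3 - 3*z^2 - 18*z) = z^2 + 3*z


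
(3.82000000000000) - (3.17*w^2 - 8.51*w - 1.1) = -3.17*w^2 + 8.51*w + 4.92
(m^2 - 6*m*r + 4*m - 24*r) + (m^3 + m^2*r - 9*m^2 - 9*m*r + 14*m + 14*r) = m^3 + m^2*r - 8*m^2 - 15*m*r + 18*m - 10*r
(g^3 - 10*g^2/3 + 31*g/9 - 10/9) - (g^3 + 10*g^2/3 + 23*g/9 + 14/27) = -20*g^2/3 + 8*g/9 - 44/27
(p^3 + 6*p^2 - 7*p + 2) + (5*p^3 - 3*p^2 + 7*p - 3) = 6*p^3 + 3*p^2 - 1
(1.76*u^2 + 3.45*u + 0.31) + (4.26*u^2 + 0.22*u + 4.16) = 6.02*u^2 + 3.67*u + 4.47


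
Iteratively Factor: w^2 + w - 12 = (w - 3)*(w + 4)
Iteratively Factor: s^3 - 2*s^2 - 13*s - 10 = (s - 5)*(s^2 + 3*s + 2) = (s - 5)*(s + 1)*(s + 2)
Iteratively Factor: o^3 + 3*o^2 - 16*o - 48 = (o + 4)*(o^2 - o - 12) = (o - 4)*(o + 4)*(o + 3)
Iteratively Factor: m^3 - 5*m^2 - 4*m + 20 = (m - 2)*(m^2 - 3*m - 10) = (m - 5)*(m - 2)*(m + 2)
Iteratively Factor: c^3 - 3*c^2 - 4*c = (c)*(c^2 - 3*c - 4) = c*(c + 1)*(c - 4)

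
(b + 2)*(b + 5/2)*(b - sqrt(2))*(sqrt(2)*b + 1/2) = sqrt(2)*b^4 - 3*b^3/2 + 9*sqrt(2)*b^3/2 - 27*b^2/4 + 9*sqrt(2)*b^2/2 - 15*b/2 - 9*sqrt(2)*b/4 - 5*sqrt(2)/2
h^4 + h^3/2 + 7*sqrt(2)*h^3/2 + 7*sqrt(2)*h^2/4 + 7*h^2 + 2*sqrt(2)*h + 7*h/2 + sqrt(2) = (h + 1/2)*(h + sqrt(2)/2)*(h + sqrt(2))*(h + 2*sqrt(2))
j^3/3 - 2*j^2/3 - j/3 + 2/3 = (j/3 + 1/3)*(j - 2)*(j - 1)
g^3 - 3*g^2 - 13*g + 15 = (g - 5)*(g - 1)*(g + 3)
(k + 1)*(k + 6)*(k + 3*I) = k^3 + 7*k^2 + 3*I*k^2 + 6*k + 21*I*k + 18*I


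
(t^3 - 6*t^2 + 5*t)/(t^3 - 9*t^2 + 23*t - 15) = t/(t - 3)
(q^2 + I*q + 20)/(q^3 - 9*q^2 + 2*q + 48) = (q^2 + I*q + 20)/(q^3 - 9*q^2 + 2*q + 48)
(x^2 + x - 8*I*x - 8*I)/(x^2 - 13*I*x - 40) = (x + 1)/(x - 5*I)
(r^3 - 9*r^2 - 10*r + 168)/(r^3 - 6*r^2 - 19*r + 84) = (r - 6)/(r - 3)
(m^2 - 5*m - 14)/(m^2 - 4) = (m - 7)/(m - 2)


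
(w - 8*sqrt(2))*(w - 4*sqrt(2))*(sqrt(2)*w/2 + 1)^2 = w^4/2 - 5*sqrt(2)*w^3 + 9*w^2 + 52*sqrt(2)*w + 64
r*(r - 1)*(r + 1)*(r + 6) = r^4 + 6*r^3 - r^2 - 6*r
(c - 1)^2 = c^2 - 2*c + 1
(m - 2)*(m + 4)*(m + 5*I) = m^3 + 2*m^2 + 5*I*m^2 - 8*m + 10*I*m - 40*I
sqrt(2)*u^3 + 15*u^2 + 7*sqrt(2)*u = u*(u + 7*sqrt(2))*(sqrt(2)*u + 1)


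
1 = 1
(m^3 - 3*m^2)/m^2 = m - 3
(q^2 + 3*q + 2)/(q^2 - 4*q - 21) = (q^2 + 3*q + 2)/(q^2 - 4*q - 21)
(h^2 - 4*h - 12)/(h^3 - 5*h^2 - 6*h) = (h + 2)/(h*(h + 1))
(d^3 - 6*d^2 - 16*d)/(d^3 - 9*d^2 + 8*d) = (d + 2)/(d - 1)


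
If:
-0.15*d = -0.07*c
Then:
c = 2.14285714285714*d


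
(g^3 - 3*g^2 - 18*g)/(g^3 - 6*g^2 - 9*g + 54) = g/(g - 3)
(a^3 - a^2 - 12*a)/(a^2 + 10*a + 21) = a*(a - 4)/(a + 7)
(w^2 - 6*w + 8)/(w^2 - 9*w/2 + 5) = 2*(w - 4)/(2*w - 5)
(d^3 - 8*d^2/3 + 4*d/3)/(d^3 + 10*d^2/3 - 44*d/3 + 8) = d/(d + 6)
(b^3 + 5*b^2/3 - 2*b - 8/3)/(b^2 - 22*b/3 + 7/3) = (3*b^3 + 5*b^2 - 6*b - 8)/(3*b^2 - 22*b + 7)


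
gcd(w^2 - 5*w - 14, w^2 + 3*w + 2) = w + 2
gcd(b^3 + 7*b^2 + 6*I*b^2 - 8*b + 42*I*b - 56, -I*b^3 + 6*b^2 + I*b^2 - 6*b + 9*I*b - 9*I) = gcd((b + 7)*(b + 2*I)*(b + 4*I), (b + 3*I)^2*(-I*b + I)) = 1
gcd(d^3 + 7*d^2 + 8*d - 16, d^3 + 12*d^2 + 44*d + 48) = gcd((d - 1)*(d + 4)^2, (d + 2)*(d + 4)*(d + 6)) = d + 4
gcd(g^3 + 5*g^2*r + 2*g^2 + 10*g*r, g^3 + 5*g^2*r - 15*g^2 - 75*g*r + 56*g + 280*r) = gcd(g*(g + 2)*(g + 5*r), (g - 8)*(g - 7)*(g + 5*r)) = g + 5*r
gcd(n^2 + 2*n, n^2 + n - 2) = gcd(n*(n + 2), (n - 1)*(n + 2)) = n + 2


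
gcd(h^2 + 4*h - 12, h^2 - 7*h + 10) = h - 2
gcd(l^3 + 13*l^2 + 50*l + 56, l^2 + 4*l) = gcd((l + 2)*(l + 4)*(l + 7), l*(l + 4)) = l + 4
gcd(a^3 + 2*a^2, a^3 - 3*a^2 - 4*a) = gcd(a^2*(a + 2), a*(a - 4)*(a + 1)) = a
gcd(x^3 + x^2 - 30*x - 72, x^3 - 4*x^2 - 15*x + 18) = x^2 - 3*x - 18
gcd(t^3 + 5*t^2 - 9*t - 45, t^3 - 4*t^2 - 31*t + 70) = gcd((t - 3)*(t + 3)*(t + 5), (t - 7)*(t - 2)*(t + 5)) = t + 5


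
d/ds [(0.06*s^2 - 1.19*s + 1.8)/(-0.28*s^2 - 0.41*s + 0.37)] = (-0.3578*s^2 + 1.0524*s + 0.2977)/(0.0784*s^4 + 0.2296*s^3 - 0.0391000000000001*s^2 - 0.3034*s + 0.1369)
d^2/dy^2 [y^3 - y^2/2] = 6*y - 1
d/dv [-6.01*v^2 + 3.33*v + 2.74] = 3.33 - 12.02*v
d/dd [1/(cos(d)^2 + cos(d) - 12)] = (2*cos(d) + 1)*sin(d)/(cos(d)^2 + cos(d) - 12)^2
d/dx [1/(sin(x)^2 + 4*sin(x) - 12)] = -2*(sin(x) + 2)*cos(x)/(sin(x)^2 + 4*sin(x) - 12)^2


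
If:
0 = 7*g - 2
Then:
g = 2/7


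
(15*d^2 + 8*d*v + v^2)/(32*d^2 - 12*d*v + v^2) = (15*d^2 + 8*d*v + v^2)/(32*d^2 - 12*d*v + v^2)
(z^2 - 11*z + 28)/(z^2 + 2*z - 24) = (z - 7)/(z + 6)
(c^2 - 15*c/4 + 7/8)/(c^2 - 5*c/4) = (8*c^2 - 30*c + 7)/(2*c*(4*c - 5))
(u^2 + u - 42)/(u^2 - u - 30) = (u + 7)/(u + 5)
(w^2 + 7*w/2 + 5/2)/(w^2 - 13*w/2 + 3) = (2*w^2 + 7*w + 5)/(2*w^2 - 13*w + 6)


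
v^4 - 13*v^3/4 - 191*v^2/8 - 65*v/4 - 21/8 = (v - 7)*(v + 1/4)*(v + 1/2)*(v + 3)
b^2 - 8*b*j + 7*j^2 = (b - 7*j)*(b - j)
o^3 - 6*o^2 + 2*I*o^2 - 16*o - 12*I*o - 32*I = (o - 8)*(o + 2)*(o + 2*I)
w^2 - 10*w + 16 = (w - 8)*(w - 2)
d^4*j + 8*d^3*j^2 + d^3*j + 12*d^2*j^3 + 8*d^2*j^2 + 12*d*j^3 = d*(d + 2*j)*(d + 6*j)*(d*j + j)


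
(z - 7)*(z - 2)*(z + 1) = z^3 - 8*z^2 + 5*z + 14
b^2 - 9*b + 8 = (b - 8)*(b - 1)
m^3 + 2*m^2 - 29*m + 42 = (m - 3)*(m - 2)*(m + 7)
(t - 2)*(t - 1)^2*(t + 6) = t^4 + 2*t^3 - 19*t^2 + 28*t - 12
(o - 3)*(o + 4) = o^2 + o - 12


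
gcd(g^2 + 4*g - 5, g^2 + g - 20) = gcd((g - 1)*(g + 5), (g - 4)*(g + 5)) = g + 5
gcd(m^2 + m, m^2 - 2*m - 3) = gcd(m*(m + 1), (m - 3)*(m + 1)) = m + 1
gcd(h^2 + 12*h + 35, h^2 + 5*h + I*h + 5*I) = h + 5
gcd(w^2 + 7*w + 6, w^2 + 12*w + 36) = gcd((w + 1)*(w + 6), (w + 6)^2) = w + 6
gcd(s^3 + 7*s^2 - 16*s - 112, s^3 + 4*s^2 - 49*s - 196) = s^2 + 11*s + 28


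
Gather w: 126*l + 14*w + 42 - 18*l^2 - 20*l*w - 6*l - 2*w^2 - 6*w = -18*l^2 + 120*l - 2*w^2 + w*(8 - 20*l) + 42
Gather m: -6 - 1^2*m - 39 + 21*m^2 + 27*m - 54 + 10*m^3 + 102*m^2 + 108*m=10*m^3 + 123*m^2 + 134*m - 99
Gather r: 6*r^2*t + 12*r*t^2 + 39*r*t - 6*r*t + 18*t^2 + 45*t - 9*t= 6*r^2*t + r*(12*t^2 + 33*t) + 18*t^2 + 36*t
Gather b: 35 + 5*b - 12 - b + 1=4*b + 24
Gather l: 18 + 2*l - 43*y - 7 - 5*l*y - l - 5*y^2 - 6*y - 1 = l*(1 - 5*y) - 5*y^2 - 49*y + 10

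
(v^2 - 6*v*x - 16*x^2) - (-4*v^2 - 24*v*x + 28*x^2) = 5*v^2 + 18*v*x - 44*x^2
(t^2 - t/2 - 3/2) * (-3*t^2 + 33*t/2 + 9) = -3*t^4 + 18*t^3 + 21*t^2/4 - 117*t/4 - 27/2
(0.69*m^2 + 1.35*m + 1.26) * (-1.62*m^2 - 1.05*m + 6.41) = -1.1178*m^4 - 2.9115*m^3 + 0.964199999999999*m^2 + 7.3305*m + 8.0766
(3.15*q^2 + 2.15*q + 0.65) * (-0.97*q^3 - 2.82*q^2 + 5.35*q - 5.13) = -3.0555*q^5 - 10.9685*q^4 + 10.159*q^3 - 6.49*q^2 - 7.552*q - 3.3345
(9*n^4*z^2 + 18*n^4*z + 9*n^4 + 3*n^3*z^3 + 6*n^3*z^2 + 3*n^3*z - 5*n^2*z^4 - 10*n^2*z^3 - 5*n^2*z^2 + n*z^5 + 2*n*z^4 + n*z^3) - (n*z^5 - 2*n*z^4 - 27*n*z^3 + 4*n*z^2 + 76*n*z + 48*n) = 9*n^4*z^2 + 18*n^4*z + 9*n^4 + 3*n^3*z^3 + 6*n^3*z^2 + 3*n^3*z - 5*n^2*z^4 - 10*n^2*z^3 - 5*n^2*z^2 + 4*n*z^4 + 28*n*z^3 - 4*n*z^2 - 76*n*z - 48*n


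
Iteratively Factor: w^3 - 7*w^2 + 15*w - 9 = (w - 3)*(w^2 - 4*w + 3) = (w - 3)*(w - 1)*(w - 3)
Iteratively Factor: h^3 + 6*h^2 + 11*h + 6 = (h + 1)*(h^2 + 5*h + 6) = (h + 1)*(h + 2)*(h + 3)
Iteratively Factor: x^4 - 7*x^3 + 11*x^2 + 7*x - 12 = (x - 1)*(x^3 - 6*x^2 + 5*x + 12) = (x - 1)*(x + 1)*(x^2 - 7*x + 12) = (x - 3)*(x - 1)*(x + 1)*(x - 4)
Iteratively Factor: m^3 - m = (m)*(m^2 - 1) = m*(m + 1)*(m - 1)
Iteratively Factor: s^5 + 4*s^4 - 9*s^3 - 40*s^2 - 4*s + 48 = (s + 2)*(s^4 + 2*s^3 - 13*s^2 - 14*s + 24) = (s + 2)*(s + 4)*(s^3 - 2*s^2 - 5*s + 6) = (s + 2)^2*(s + 4)*(s^2 - 4*s + 3) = (s - 3)*(s + 2)^2*(s + 4)*(s - 1)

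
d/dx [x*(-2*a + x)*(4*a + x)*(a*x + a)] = a*(-16*a^2*x - 8*a^2 + 6*a*x^2 + 4*a*x + 4*x^3 + 3*x^2)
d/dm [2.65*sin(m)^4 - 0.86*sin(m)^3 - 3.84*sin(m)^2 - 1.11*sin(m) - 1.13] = (10.6*sin(m)^3 - 2.58*sin(m)^2 - 7.68*sin(m) - 1.11)*cos(m)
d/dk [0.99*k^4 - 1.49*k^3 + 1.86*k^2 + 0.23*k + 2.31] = 3.96*k^3 - 4.47*k^2 + 3.72*k + 0.23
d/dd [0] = 0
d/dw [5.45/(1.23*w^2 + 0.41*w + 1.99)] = (-13.407*w - 2.2345)/(1.23*w^2 + 0.41*w + 1.99)^2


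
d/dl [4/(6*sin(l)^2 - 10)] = -24*sin(2*l)/(3*cos(2*l) + 7)^2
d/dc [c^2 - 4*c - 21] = 2*c - 4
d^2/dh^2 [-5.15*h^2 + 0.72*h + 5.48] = -10.3000000000000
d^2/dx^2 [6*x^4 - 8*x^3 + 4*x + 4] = 24*x*(3*x - 2)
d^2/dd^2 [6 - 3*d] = 0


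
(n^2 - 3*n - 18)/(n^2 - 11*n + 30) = (n + 3)/(n - 5)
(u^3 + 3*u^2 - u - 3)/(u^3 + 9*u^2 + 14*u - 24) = (u^2 + 4*u + 3)/(u^2 + 10*u + 24)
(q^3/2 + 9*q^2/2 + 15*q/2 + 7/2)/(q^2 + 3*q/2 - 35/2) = (q^3 + 9*q^2 + 15*q + 7)/(2*q^2 + 3*q - 35)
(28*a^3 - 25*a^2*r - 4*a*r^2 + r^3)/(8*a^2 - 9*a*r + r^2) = (-28*a^2 - 3*a*r + r^2)/(-8*a + r)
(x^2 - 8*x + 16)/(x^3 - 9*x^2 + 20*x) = (x - 4)/(x*(x - 5))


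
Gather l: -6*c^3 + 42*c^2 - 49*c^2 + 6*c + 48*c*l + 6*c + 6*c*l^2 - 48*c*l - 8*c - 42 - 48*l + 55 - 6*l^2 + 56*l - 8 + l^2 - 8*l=-6*c^3 - 7*c^2 + 4*c + l^2*(6*c - 5) + 5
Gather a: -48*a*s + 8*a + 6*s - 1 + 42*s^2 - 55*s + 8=a*(8 - 48*s) + 42*s^2 - 49*s + 7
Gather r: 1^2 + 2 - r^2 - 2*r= -r^2 - 2*r + 3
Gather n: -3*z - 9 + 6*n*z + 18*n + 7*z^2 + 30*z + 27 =n*(6*z + 18) + 7*z^2 + 27*z + 18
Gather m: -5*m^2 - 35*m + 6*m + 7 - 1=-5*m^2 - 29*m + 6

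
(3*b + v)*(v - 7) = 3*b*v - 21*b + v^2 - 7*v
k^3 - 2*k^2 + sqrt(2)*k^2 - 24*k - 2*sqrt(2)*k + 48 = (k - 2)*(k - 3*sqrt(2))*(k + 4*sqrt(2))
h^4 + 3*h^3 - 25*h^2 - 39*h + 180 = (h - 3)^2*(h + 4)*(h + 5)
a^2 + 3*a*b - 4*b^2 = (a - b)*(a + 4*b)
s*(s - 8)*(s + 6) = s^3 - 2*s^2 - 48*s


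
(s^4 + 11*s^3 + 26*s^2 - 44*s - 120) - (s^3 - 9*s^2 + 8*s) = s^4 + 10*s^3 + 35*s^2 - 52*s - 120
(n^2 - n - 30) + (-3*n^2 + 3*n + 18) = -2*n^2 + 2*n - 12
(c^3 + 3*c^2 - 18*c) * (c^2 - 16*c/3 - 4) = c^5 - 7*c^4/3 - 38*c^3 + 84*c^2 + 72*c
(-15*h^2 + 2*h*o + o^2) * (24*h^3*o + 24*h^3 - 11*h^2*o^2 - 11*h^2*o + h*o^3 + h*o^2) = -360*h^5*o - 360*h^5 + 213*h^4*o^2 + 213*h^4*o - 13*h^3*o^3 - 13*h^3*o^2 - 9*h^2*o^4 - 9*h^2*o^3 + h*o^5 + h*o^4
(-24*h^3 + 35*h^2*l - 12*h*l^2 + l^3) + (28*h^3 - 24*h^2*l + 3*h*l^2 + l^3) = 4*h^3 + 11*h^2*l - 9*h*l^2 + 2*l^3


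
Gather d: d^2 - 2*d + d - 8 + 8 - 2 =d^2 - d - 2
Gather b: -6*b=-6*b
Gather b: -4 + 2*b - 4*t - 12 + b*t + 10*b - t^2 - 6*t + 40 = b*(t + 12) - t^2 - 10*t + 24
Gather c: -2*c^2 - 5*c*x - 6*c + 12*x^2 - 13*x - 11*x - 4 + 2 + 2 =-2*c^2 + c*(-5*x - 6) + 12*x^2 - 24*x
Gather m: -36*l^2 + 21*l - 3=-36*l^2 + 21*l - 3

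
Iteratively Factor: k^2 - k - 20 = (k + 4)*(k - 5)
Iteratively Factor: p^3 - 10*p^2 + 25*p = (p - 5)*(p^2 - 5*p) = p*(p - 5)*(p - 5)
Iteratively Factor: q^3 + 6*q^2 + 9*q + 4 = (q + 4)*(q^2 + 2*q + 1) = (q + 1)*(q + 4)*(q + 1)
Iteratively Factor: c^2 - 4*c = (c - 4)*(c)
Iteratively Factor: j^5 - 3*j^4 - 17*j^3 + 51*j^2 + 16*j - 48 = (j - 4)*(j^4 + j^3 - 13*j^2 - j + 12) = (j - 4)*(j - 3)*(j^3 + 4*j^2 - j - 4) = (j - 4)*(j - 3)*(j - 1)*(j^2 + 5*j + 4) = (j - 4)*(j - 3)*(j - 1)*(j + 4)*(j + 1)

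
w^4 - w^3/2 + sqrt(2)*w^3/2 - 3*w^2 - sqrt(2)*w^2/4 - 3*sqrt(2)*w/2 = w*(w - 2)*(w + 3/2)*(w + sqrt(2)/2)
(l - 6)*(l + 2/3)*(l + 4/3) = l^3 - 4*l^2 - 100*l/9 - 16/3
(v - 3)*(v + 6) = v^2 + 3*v - 18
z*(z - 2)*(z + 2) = z^3 - 4*z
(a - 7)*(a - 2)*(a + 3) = a^3 - 6*a^2 - 13*a + 42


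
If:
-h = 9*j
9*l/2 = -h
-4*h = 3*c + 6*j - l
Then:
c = 16*l/3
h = -9*l/2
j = l/2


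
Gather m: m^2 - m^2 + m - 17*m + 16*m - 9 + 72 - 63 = 0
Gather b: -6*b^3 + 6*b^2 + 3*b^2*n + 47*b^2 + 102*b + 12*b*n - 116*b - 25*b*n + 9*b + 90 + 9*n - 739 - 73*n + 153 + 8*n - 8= -6*b^3 + b^2*(3*n + 53) + b*(-13*n - 5) - 56*n - 504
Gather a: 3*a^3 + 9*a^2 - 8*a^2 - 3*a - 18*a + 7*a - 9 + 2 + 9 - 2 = 3*a^3 + a^2 - 14*a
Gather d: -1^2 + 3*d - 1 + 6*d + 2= 9*d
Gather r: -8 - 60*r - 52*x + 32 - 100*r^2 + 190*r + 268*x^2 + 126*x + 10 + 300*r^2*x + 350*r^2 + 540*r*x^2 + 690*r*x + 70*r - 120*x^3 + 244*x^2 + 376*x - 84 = r^2*(300*x + 250) + r*(540*x^2 + 690*x + 200) - 120*x^3 + 512*x^2 + 450*x - 50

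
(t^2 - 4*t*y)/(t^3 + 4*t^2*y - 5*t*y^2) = (t - 4*y)/(t^2 + 4*t*y - 5*y^2)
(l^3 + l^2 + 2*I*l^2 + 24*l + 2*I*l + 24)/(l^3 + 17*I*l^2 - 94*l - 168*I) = (l^2 + l*(1 - 4*I) - 4*I)/(l^2 + 11*I*l - 28)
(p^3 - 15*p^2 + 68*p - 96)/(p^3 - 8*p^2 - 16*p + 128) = (p - 3)/(p + 4)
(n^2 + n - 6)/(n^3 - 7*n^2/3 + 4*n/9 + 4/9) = 9*(n + 3)/(9*n^2 - 3*n - 2)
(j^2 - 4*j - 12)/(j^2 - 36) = (j + 2)/(j + 6)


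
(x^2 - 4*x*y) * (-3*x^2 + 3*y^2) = -3*x^4 + 12*x^3*y + 3*x^2*y^2 - 12*x*y^3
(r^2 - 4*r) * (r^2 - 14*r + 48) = r^4 - 18*r^3 + 104*r^2 - 192*r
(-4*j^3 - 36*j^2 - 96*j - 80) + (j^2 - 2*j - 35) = -4*j^3 - 35*j^2 - 98*j - 115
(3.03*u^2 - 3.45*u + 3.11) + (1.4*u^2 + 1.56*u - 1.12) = 4.43*u^2 - 1.89*u + 1.99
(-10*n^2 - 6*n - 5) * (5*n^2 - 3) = -50*n^4 - 30*n^3 + 5*n^2 + 18*n + 15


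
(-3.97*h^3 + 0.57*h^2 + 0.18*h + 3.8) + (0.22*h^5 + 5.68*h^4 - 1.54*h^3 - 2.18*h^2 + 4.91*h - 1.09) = 0.22*h^5 + 5.68*h^4 - 5.51*h^3 - 1.61*h^2 + 5.09*h + 2.71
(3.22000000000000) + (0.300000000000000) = 3.52000000000000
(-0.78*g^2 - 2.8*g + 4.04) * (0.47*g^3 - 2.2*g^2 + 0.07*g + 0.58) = -0.3666*g^5 + 0.4*g^4 + 8.0042*g^3 - 9.5364*g^2 - 1.3412*g + 2.3432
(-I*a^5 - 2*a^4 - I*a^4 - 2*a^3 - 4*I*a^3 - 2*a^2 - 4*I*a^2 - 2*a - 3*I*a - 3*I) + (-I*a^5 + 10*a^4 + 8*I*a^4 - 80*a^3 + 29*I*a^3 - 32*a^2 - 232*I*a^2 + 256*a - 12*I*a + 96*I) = -2*I*a^5 + 8*a^4 + 7*I*a^4 - 82*a^3 + 25*I*a^3 - 34*a^2 - 236*I*a^2 + 254*a - 15*I*a + 93*I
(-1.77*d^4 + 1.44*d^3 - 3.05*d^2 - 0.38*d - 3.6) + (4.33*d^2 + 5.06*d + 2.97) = -1.77*d^4 + 1.44*d^3 + 1.28*d^2 + 4.68*d - 0.63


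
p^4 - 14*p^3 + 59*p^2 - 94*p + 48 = (p - 8)*(p - 3)*(p - 2)*(p - 1)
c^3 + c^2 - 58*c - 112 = (c - 8)*(c + 2)*(c + 7)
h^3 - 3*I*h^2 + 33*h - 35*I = (h - 7*I)*(h - I)*(h + 5*I)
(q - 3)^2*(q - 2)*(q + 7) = q^4 - q^3 - 35*q^2 + 129*q - 126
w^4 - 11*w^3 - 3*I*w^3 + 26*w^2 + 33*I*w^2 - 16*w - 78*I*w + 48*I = (w - 8)*(w - 2)*(w - 1)*(w - 3*I)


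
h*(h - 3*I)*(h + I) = h^3 - 2*I*h^2 + 3*h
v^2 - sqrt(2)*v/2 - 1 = (v - sqrt(2))*(v + sqrt(2)/2)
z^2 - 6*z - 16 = (z - 8)*(z + 2)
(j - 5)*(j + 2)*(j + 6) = j^3 + 3*j^2 - 28*j - 60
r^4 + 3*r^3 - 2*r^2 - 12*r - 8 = (r - 2)*(r + 1)*(r + 2)^2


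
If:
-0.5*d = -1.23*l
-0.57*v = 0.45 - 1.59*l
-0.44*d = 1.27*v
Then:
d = 0.53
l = 0.22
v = -0.18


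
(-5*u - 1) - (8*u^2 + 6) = -8*u^2 - 5*u - 7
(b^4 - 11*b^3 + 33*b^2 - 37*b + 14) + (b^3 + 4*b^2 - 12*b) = b^4 - 10*b^3 + 37*b^2 - 49*b + 14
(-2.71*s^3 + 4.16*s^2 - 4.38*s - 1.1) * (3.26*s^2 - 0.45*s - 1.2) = -8.8346*s^5 + 14.7811*s^4 - 12.8988*s^3 - 6.607*s^2 + 5.751*s + 1.32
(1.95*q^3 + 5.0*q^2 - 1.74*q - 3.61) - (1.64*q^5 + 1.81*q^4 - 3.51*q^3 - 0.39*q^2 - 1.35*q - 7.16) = -1.64*q^5 - 1.81*q^4 + 5.46*q^3 + 5.39*q^2 - 0.39*q + 3.55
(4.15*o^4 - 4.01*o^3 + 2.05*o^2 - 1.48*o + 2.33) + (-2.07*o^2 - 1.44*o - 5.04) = 4.15*o^4 - 4.01*o^3 - 0.02*o^2 - 2.92*o - 2.71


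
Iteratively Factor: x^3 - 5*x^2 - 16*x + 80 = (x - 5)*(x^2 - 16) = (x - 5)*(x - 4)*(x + 4)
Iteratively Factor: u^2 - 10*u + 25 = (u - 5)*(u - 5)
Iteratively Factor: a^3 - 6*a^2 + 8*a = (a)*(a^2 - 6*a + 8) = a*(a - 2)*(a - 4)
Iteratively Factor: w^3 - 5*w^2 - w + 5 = (w + 1)*(w^2 - 6*w + 5) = (w - 1)*(w + 1)*(w - 5)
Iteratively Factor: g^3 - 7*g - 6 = (g - 3)*(g^2 + 3*g + 2) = (g - 3)*(g + 2)*(g + 1)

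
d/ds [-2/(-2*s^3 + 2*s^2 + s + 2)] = 2*(-6*s^2 + 4*s + 1)/(-2*s^3 + 2*s^2 + s + 2)^2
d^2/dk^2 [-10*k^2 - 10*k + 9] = -20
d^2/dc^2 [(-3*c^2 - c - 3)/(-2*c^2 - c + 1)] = 2*(-2*c^3 + 54*c^2 + 24*c + 13)/(8*c^6 + 12*c^5 - 6*c^4 - 11*c^3 + 3*c^2 + 3*c - 1)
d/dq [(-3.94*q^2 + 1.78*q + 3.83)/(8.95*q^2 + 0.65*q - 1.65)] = (-18.492*q^2 - 55.555*q - 5.4265)/(80.1025*q^4 + 11.635*q^3 - 29.1125*q^2 - 2.145*q + 2.7225)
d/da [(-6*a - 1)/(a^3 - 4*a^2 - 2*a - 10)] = (12*a^3 - 21*a^2 - 8*a + 58)/(a^6 - 8*a^5 + 12*a^4 - 4*a^3 + 84*a^2 + 40*a + 100)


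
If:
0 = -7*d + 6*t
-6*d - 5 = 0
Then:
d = -5/6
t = -35/36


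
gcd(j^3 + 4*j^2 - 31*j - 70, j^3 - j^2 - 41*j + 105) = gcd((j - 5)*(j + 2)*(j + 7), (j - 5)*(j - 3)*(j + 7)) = j^2 + 2*j - 35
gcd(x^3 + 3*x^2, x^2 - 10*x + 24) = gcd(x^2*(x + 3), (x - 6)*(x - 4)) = 1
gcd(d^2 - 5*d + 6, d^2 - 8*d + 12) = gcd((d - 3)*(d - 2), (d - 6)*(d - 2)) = d - 2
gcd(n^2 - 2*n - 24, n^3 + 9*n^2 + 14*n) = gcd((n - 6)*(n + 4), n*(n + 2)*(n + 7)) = 1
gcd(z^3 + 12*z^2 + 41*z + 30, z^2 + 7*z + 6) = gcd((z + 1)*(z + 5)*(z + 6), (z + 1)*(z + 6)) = z^2 + 7*z + 6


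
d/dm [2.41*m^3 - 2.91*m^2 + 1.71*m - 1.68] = 7.23*m^2 - 5.82*m + 1.71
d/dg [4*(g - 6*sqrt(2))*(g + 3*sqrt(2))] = 8*g - 12*sqrt(2)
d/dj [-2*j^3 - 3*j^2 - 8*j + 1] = -6*j^2 - 6*j - 8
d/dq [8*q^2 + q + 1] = 16*q + 1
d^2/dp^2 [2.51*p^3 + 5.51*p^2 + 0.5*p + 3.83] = 15.06*p + 11.02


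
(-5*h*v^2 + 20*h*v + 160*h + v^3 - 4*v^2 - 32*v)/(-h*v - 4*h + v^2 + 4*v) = (-5*h*v + 40*h + v^2 - 8*v)/(-h + v)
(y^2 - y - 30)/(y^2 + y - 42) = (y + 5)/(y + 7)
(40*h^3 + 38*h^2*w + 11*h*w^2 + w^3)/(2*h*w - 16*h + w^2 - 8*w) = (20*h^2 + 9*h*w + w^2)/(w - 8)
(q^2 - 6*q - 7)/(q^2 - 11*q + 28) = (q + 1)/(q - 4)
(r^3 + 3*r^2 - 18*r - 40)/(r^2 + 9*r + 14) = (r^2 + r - 20)/(r + 7)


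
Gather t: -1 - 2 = -3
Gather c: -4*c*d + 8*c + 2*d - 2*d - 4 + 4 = c*(8 - 4*d)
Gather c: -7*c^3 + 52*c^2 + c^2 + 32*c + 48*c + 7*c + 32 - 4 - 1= -7*c^3 + 53*c^2 + 87*c + 27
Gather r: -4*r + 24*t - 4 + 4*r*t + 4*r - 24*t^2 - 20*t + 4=4*r*t - 24*t^2 + 4*t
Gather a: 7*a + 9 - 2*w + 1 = 7*a - 2*w + 10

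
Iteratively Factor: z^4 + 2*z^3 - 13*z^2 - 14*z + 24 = (z + 4)*(z^3 - 2*z^2 - 5*z + 6) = (z + 2)*(z + 4)*(z^2 - 4*z + 3) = (z - 1)*(z + 2)*(z + 4)*(z - 3)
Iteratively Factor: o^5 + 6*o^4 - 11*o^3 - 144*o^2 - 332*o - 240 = (o + 4)*(o^4 + 2*o^3 - 19*o^2 - 68*o - 60) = (o - 5)*(o + 4)*(o^3 + 7*o^2 + 16*o + 12) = (o - 5)*(o + 3)*(o + 4)*(o^2 + 4*o + 4) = (o - 5)*(o + 2)*(o + 3)*(o + 4)*(o + 2)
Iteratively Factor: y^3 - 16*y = (y - 4)*(y^2 + 4*y) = (y - 4)*(y + 4)*(y)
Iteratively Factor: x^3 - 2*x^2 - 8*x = (x - 4)*(x^2 + 2*x) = x*(x - 4)*(x + 2)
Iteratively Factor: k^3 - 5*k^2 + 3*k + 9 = (k + 1)*(k^2 - 6*k + 9) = (k - 3)*(k + 1)*(k - 3)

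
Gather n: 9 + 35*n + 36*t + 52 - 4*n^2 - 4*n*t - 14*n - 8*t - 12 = -4*n^2 + n*(21 - 4*t) + 28*t + 49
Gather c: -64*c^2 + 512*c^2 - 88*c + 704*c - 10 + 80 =448*c^2 + 616*c + 70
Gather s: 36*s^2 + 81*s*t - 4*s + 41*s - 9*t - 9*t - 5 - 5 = 36*s^2 + s*(81*t + 37) - 18*t - 10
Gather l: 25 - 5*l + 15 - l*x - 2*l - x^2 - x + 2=l*(-x - 7) - x^2 - x + 42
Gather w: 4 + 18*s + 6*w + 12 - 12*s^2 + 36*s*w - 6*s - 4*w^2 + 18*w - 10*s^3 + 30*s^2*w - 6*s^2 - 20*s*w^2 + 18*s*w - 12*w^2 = -10*s^3 - 18*s^2 + 12*s + w^2*(-20*s - 16) + w*(30*s^2 + 54*s + 24) + 16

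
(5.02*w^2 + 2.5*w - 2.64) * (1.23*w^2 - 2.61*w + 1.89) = 6.1746*w^4 - 10.0272*w^3 - 0.284400000000002*w^2 + 11.6154*w - 4.9896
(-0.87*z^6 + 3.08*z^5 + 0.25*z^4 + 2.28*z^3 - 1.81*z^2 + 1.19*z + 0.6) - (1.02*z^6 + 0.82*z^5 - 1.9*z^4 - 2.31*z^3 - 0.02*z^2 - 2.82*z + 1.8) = -1.89*z^6 + 2.26*z^5 + 2.15*z^4 + 4.59*z^3 - 1.79*z^2 + 4.01*z - 1.2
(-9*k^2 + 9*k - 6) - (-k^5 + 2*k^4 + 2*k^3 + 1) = k^5 - 2*k^4 - 2*k^3 - 9*k^2 + 9*k - 7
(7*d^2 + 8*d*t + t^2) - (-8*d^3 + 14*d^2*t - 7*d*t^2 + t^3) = 8*d^3 - 14*d^2*t + 7*d^2 + 7*d*t^2 + 8*d*t - t^3 + t^2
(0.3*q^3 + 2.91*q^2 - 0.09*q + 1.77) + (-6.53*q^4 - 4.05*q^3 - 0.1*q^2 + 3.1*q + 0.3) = -6.53*q^4 - 3.75*q^3 + 2.81*q^2 + 3.01*q + 2.07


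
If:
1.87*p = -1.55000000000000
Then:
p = -0.83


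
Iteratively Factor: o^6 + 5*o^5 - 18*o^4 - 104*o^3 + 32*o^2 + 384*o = (o - 2)*(o^5 + 7*o^4 - 4*o^3 - 112*o^2 - 192*o) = (o - 2)*(o + 4)*(o^4 + 3*o^3 - 16*o^2 - 48*o) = (o - 4)*(o - 2)*(o + 4)*(o^3 + 7*o^2 + 12*o) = (o - 4)*(o - 2)*(o + 3)*(o + 4)*(o^2 + 4*o) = (o - 4)*(o - 2)*(o + 3)*(o + 4)^2*(o)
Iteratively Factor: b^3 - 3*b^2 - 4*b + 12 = (b - 3)*(b^2 - 4) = (b - 3)*(b - 2)*(b + 2)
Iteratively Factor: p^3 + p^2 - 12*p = (p)*(p^2 + p - 12) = p*(p - 3)*(p + 4)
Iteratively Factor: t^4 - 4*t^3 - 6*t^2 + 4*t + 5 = (t - 5)*(t^3 + t^2 - t - 1) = (t - 5)*(t - 1)*(t^2 + 2*t + 1) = (t - 5)*(t - 1)*(t + 1)*(t + 1)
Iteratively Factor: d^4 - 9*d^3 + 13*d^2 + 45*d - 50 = (d - 5)*(d^3 - 4*d^2 - 7*d + 10) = (d - 5)*(d - 1)*(d^2 - 3*d - 10) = (d - 5)*(d - 1)*(d + 2)*(d - 5)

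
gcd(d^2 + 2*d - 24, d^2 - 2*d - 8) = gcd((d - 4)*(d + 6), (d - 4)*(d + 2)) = d - 4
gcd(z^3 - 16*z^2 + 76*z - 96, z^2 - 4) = z - 2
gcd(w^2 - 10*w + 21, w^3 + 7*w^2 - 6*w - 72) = w - 3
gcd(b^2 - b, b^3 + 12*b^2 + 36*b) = b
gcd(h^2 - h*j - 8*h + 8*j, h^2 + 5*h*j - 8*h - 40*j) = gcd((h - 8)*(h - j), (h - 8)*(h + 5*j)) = h - 8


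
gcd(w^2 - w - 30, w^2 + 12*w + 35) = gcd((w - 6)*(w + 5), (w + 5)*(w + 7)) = w + 5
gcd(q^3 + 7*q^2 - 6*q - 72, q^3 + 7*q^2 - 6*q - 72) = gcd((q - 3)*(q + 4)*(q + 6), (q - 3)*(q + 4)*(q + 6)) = q^3 + 7*q^2 - 6*q - 72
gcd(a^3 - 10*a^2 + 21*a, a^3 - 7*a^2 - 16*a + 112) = a - 7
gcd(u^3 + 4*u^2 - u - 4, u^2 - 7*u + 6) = u - 1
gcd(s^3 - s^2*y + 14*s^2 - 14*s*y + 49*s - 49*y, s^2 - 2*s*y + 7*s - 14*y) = s + 7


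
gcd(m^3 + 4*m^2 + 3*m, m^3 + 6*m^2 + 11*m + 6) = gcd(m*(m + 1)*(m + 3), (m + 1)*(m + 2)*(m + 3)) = m^2 + 4*m + 3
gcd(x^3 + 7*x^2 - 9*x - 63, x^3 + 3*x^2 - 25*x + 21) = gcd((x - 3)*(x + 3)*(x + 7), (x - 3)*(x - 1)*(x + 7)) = x^2 + 4*x - 21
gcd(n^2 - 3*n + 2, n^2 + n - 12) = 1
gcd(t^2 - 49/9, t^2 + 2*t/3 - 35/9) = t + 7/3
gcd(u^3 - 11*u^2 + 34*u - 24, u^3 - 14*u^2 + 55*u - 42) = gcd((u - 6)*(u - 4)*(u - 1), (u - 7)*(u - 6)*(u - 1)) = u^2 - 7*u + 6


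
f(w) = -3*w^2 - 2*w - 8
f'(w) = -6*w - 2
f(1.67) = -19.71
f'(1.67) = -12.02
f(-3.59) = -39.48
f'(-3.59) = 19.54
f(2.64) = -34.19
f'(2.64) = -17.84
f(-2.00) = -16.00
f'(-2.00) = 10.00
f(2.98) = -40.60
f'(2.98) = -19.88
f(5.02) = -93.64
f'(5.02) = -32.12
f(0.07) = -8.15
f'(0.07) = -2.42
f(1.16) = -14.36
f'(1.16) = -8.96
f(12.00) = -464.00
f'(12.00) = -74.00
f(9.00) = -269.00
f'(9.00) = -56.00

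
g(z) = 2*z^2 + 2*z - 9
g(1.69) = 0.09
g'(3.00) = 14.00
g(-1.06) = -8.87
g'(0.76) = 5.04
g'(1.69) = 8.76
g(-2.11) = -4.32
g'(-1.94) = -5.76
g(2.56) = 9.23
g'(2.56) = 12.24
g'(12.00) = 50.00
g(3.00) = 15.00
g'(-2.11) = -6.44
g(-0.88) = -9.21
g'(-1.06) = -2.24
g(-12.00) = 255.00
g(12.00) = 303.00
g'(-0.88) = -1.52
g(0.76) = -6.32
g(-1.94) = -5.35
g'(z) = 4*z + 2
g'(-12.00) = -46.00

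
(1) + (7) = 8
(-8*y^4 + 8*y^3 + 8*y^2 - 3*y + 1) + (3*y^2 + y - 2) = -8*y^4 + 8*y^3 + 11*y^2 - 2*y - 1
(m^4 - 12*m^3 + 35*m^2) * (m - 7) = m^5 - 19*m^4 + 119*m^3 - 245*m^2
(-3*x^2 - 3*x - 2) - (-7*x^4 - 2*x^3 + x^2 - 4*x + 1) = 7*x^4 + 2*x^3 - 4*x^2 + x - 3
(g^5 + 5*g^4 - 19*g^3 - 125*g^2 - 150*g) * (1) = g^5 + 5*g^4 - 19*g^3 - 125*g^2 - 150*g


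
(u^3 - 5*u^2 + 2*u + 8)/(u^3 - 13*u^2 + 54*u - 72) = (u^2 - u - 2)/(u^2 - 9*u + 18)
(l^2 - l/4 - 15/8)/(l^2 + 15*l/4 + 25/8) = (2*l - 3)/(2*l + 5)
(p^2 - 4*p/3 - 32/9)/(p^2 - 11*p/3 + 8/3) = (p + 4/3)/(p - 1)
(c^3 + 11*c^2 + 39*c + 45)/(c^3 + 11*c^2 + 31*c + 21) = (c^2 + 8*c + 15)/(c^2 + 8*c + 7)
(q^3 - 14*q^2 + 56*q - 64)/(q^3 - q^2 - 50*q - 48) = (q^2 - 6*q + 8)/(q^2 + 7*q + 6)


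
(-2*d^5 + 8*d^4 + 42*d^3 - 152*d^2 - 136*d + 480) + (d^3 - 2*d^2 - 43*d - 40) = -2*d^5 + 8*d^4 + 43*d^3 - 154*d^2 - 179*d + 440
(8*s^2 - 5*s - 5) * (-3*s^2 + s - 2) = -24*s^4 + 23*s^3 - 6*s^2 + 5*s + 10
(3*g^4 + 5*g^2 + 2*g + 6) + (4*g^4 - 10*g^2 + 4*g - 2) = 7*g^4 - 5*g^2 + 6*g + 4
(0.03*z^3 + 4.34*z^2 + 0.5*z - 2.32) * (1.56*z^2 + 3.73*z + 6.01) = 0.0468*z^5 + 6.8823*z^4 + 17.1485*z^3 + 24.3292*z^2 - 5.6486*z - 13.9432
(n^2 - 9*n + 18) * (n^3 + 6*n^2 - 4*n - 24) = n^5 - 3*n^4 - 40*n^3 + 120*n^2 + 144*n - 432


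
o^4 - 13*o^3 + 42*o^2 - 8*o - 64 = (o - 8)*(o - 4)*(o - 2)*(o + 1)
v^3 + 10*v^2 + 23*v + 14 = (v + 1)*(v + 2)*(v + 7)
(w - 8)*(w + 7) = w^2 - w - 56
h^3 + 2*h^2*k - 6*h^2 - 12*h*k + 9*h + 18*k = (h - 3)^2*(h + 2*k)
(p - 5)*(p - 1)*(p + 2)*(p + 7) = p^4 + 3*p^3 - 35*p^2 - 39*p + 70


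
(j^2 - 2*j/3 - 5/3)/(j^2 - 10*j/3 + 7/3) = (3*j^2 - 2*j - 5)/(3*j^2 - 10*j + 7)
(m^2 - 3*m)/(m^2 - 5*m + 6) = m/(m - 2)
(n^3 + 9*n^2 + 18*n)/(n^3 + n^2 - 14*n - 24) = n*(n + 6)/(n^2 - 2*n - 8)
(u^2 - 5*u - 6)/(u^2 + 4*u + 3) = (u - 6)/(u + 3)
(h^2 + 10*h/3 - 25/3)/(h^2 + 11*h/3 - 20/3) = (3*h - 5)/(3*h - 4)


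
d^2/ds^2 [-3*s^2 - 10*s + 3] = -6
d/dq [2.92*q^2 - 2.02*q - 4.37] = 5.84*q - 2.02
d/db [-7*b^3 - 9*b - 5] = -21*b^2 - 9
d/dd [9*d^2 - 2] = 18*d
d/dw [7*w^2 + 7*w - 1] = 14*w + 7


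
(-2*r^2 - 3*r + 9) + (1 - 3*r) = -2*r^2 - 6*r + 10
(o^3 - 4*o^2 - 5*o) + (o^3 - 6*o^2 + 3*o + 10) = 2*o^3 - 10*o^2 - 2*o + 10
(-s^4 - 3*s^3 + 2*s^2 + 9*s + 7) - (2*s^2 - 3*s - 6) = -s^4 - 3*s^3 + 12*s + 13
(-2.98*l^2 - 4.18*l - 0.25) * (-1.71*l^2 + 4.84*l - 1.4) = 5.0958*l^4 - 7.2754*l^3 - 15.6317*l^2 + 4.642*l + 0.35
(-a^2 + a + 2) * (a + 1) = -a^3 + 3*a + 2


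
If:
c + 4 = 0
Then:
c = -4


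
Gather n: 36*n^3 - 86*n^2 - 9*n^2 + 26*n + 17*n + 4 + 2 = 36*n^3 - 95*n^2 + 43*n + 6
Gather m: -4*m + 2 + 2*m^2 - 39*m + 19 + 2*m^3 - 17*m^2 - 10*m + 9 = 2*m^3 - 15*m^2 - 53*m + 30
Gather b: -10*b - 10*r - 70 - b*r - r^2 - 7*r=b*(-r - 10) - r^2 - 17*r - 70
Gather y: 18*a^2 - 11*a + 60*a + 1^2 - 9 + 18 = 18*a^2 + 49*a + 10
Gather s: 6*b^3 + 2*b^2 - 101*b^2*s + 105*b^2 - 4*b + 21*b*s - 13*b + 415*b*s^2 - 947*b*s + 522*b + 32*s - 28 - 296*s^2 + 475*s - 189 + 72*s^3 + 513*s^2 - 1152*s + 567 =6*b^3 + 107*b^2 + 505*b + 72*s^3 + s^2*(415*b + 217) + s*(-101*b^2 - 926*b - 645) + 350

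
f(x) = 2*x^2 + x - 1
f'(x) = 4*x + 1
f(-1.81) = 3.74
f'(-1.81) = -6.24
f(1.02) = 2.10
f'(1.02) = 5.08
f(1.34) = 3.93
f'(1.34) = 6.36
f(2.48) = 13.78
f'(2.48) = 10.92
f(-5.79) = 60.26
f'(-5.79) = -22.16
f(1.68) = 6.32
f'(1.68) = 7.72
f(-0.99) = -0.03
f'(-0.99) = -2.96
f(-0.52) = -0.98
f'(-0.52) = -1.08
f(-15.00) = 434.00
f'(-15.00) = -59.00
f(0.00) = -1.00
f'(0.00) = 1.00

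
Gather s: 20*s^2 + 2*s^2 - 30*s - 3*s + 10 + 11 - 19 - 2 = 22*s^2 - 33*s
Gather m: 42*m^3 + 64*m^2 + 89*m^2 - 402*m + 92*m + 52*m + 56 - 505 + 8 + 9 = 42*m^3 + 153*m^2 - 258*m - 432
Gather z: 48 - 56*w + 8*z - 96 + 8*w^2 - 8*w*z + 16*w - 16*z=8*w^2 - 40*w + z*(-8*w - 8) - 48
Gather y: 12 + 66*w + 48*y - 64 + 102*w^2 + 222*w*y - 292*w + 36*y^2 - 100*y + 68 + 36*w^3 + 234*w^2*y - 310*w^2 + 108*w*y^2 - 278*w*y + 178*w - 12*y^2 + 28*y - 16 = 36*w^3 - 208*w^2 - 48*w + y^2*(108*w + 24) + y*(234*w^2 - 56*w - 24)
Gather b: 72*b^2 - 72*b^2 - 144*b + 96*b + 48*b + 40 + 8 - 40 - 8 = 0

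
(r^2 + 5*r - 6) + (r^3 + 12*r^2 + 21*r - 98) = r^3 + 13*r^2 + 26*r - 104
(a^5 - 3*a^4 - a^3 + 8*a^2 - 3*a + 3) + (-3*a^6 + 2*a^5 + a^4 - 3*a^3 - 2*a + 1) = -3*a^6 + 3*a^5 - 2*a^4 - 4*a^3 + 8*a^2 - 5*a + 4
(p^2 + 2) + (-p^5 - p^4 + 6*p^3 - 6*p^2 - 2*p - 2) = -p^5 - p^4 + 6*p^3 - 5*p^2 - 2*p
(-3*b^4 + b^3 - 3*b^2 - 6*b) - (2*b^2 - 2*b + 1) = -3*b^4 + b^3 - 5*b^2 - 4*b - 1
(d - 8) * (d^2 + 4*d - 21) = d^3 - 4*d^2 - 53*d + 168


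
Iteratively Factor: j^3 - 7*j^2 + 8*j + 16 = (j - 4)*(j^2 - 3*j - 4) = (j - 4)*(j + 1)*(j - 4)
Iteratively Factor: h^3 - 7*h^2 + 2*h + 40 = (h + 2)*(h^2 - 9*h + 20) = (h - 4)*(h + 2)*(h - 5)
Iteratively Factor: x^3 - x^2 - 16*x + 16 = (x - 1)*(x^2 - 16) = (x - 4)*(x - 1)*(x + 4)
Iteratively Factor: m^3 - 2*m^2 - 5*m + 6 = (m - 3)*(m^2 + m - 2) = (m - 3)*(m + 2)*(m - 1)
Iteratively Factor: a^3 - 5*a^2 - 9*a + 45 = (a - 3)*(a^2 - 2*a - 15) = (a - 3)*(a + 3)*(a - 5)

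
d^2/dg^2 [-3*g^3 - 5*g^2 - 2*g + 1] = -18*g - 10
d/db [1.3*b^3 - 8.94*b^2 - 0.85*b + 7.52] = 3.9*b^2 - 17.88*b - 0.85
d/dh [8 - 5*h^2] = -10*h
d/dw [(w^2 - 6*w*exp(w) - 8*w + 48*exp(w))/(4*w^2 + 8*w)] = (-3*w^3*exp(w) + 21*w^2*exp(w) + 5*w^2 - 48*exp(w))/(2*w^2*(w^2 + 4*w + 4))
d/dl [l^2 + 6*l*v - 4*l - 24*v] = 2*l + 6*v - 4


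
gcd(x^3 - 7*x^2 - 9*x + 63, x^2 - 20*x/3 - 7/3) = x - 7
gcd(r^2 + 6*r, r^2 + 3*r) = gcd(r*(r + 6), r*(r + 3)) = r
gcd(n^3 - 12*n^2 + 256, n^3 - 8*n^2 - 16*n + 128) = n^2 - 4*n - 32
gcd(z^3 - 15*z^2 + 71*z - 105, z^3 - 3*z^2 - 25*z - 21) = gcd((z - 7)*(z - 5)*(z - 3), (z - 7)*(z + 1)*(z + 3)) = z - 7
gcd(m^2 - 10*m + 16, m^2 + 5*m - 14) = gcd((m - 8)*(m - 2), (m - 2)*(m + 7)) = m - 2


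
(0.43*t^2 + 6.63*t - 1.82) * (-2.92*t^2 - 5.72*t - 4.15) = -1.2556*t^4 - 21.8192*t^3 - 34.3937*t^2 - 17.1041*t + 7.553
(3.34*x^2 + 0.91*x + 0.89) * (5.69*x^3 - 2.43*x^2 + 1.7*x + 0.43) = 19.0046*x^5 - 2.9383*x^4 + 8.5308*x^3 + 0.8205*x^2 + 1.9043*x + 0.3827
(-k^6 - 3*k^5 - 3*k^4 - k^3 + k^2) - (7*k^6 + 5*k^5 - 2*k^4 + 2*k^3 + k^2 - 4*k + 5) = -8*k^6 - 8*k^5 - k^4 - 3*k^3 + 4*k - 5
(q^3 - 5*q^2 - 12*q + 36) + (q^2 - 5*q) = q^3 - 4*q^2 - 17*q + 36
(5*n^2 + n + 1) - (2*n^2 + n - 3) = 3*n^2 + 4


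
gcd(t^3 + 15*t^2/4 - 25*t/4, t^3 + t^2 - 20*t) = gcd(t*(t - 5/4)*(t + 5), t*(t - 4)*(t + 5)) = t^2 + 5*t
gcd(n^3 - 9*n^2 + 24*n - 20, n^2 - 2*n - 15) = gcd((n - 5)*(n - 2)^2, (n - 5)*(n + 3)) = n - 5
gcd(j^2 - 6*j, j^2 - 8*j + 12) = j - 6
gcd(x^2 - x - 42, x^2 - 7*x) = x - 7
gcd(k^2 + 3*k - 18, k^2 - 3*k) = k - 3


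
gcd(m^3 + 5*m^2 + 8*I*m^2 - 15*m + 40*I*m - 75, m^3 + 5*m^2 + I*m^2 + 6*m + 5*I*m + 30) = m^2 + m*(5 + 3*I) + 15*I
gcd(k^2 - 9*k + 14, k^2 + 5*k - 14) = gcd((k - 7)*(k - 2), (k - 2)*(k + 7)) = k - 2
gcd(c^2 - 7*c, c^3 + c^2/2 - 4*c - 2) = 1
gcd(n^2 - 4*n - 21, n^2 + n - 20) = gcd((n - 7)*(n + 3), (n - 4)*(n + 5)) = 1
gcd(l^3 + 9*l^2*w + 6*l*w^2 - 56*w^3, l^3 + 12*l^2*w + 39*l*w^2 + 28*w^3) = l^2 + 11*l*w + 28*w^2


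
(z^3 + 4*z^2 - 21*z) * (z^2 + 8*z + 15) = z^5 + 12*z^4 + 26*z^3 - 108*z^2 - 315*z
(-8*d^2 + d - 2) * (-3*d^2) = 24*d^4 - 3*d^3 + 6*d^2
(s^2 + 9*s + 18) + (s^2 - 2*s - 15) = 2*s^2 + 7*s + 3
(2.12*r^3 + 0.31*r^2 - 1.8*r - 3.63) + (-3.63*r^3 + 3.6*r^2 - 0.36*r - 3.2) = -1.51*r^3 + 3.91*r^2 - 2.16*r - 6.83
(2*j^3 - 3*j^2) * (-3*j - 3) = -6*j^4 + 3*j^3 + 9*j^2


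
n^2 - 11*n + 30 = (n - 6)*(n - 5)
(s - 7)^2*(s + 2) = s^3 - 12*s^2 + 21*s + 98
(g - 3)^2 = g^2 - 6*g + 9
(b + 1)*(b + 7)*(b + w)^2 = b^4 + 2*b^3*w + 8*b^3 + b^2*w^2 + 16*b^2*w + 7*b^2 + 8*b*w^2 + 14*b*w + 7*w^2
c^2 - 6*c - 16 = (c - 8)*(c + 2)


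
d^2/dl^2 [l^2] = 2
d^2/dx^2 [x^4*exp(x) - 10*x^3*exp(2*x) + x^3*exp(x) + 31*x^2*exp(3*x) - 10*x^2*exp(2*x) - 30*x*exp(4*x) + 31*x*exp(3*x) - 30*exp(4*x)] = (x^4 - 40*x^3*exp(x) + 9*x^3 + 279*x^2*exp(2*x) - 160*x^2*exp(x) + 18*x^2 - 480*x*exp(3*x) + 651*x*exp(2*x) - 140*x*exp(x) + 6*x - 720*exp(3*x) + 248*exp(2*x) - 20*exp(x))*exp(x)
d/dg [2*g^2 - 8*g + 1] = 4*g - 8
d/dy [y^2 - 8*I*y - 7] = 2*y - 8*I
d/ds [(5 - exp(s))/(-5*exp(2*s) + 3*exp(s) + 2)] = (-(exp(s) - 5)*(10*exp(s) - 3) + 5*exp(2*s) - 3*exp(s) - 2)*exp(s)/(-5*exp(2*s) + 3*exp(s) + 2)^2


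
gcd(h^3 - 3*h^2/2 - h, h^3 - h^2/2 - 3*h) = h^2 - 2*h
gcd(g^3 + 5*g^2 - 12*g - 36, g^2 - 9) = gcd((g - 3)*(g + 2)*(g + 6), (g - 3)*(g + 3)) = g - 3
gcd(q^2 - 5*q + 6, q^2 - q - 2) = q - 2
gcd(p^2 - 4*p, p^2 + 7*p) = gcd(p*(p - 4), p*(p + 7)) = p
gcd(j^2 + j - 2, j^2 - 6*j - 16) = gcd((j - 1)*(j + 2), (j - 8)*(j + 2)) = j + 2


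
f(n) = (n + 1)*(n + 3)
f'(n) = 2*n + 4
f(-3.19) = 0.42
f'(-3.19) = -2.38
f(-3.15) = 0.32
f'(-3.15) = -2.30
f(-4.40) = 4.76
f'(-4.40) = -4.80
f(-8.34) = 39.20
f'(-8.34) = -12.68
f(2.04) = 15.32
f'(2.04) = 8.08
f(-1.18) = -0.33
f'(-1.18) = 1.64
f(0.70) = 6.29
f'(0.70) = 5.40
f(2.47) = 18.98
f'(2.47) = 8.94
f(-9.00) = 48.00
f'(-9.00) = -14.00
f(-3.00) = 0.00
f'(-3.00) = -2.00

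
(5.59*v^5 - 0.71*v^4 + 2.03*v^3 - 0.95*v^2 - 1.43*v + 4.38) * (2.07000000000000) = 11.5713*v^5 - 1.4697*v^4 + 4.2021*v^3 - 1.9665*v^2 - 2.9601*v + 9.0666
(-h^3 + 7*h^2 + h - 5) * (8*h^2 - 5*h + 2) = -8*h^5 + 61*h^4 - 29*h^3 - 31*h^2 + 27*h - 10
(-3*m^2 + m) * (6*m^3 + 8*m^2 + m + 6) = -18*m^5 - 18*m^4 + 5*m^3 - 17*m^2 + 6*m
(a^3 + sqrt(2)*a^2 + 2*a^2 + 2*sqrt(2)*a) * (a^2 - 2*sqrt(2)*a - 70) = a^5 - sqrt(2)*a^4 + 2*a^4 - 74*a^3 - 2*sqrt(2)*a^3 - 148*a^2 - 70*sqrt(2)*a^2 - 140*sqrt(2)*a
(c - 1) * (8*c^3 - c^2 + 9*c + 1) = 8*c^4 - 9*c^3 + 10*c^2 - 8*c - 1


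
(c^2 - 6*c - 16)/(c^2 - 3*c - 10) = (c - 8)/(c - 5)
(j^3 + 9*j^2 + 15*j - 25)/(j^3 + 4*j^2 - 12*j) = (j^3 + 9*j^2 + 15*j - 25)/(j*(j^2 + 4*j - 12))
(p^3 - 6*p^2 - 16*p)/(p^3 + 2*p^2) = (p - 8)/p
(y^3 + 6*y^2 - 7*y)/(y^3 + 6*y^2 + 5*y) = (y^2 + 6*y - 7)/(y^2 + 6*y + 5)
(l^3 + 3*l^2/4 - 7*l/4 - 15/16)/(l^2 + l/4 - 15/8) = l + 1/2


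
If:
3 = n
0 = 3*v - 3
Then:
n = 3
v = 1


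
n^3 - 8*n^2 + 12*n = n*(n - 6)*(n - 2)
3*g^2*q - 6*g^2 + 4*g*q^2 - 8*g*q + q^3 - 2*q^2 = (g + q)*(3*g + q)*(q - 2)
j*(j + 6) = j^2 + 6*j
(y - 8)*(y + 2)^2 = y^3 - 4*y^2 - 28*y - 32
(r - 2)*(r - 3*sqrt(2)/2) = r^2 - 3*sqrt(2)*r/2 - 2*r + 3*sqrt(2)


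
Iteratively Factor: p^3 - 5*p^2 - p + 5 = (p - 5)*(p^2 - 1) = (p - 5)*(p - 1)*(p + 1)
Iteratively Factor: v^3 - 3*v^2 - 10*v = (v - 5)*(v^2 + 2*v) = v*(v - 5)*(v + 2)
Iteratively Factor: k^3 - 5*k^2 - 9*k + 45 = (k - 5)*(k^2 - 9) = (k - 5)*(k - 3)*(k + 3)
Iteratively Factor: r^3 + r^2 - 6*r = (r - 2)*(r^2 + 3*r) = (r - 2)*(r + 3)*(r)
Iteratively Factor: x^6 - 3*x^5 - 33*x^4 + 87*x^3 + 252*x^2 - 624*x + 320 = (x - 1)*(x^5 - 2*x^4 - 35*x^3 + 52*x^2 + 304*x - 320) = (x - 5)*(x - 1)*(x^4 + 3*x^3 - 20*x^2 - 48*x + 64) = (x - 5)*(x - 1)*(x + 4)*(x^3 - x^2 - 16*x + 16) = (x - 5)*(x - 1)*(x + 4)^2*(x^2 - 5*x + 4) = (x - 5)*(x - 1)^2*(x + 4)^2*(x - 4)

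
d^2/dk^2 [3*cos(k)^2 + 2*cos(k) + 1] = -2*cos(k) - 6*cos(2*k)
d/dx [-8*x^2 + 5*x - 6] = 5 - 16*x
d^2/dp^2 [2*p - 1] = 0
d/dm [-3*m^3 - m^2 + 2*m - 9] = -9*m^2 - 2*m + 2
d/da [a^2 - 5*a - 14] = 2*a - 5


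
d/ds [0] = 0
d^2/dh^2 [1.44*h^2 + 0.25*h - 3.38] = 2.88000000000000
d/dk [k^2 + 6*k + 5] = 2*k + 6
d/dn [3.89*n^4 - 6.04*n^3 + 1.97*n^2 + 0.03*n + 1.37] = 15.56*n^3 - 18.12*n^2 + 3.94*n + 0.03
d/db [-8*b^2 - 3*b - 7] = -16*b - 3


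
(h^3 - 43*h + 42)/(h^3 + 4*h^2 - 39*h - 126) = (h - 1)/(h + 3)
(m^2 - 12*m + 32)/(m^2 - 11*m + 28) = (m - 8)/(m - 7)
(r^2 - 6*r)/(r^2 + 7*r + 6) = r*(r - 6)/(r^2 + 7*r + 6)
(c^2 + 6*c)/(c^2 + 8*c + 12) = c/(c + 2)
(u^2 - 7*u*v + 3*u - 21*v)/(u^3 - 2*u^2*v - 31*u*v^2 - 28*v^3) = (u + 3)/(u^2 + 5*u*v + 4*v^2)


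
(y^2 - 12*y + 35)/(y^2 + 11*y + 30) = (y^2 - 12*y + 35)/(y^2 + 11*y + 30)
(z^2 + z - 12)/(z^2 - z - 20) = (z - 3)/(z - 5)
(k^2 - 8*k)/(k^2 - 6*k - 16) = k/(k + 2)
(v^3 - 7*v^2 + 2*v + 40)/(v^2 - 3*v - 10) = v - 4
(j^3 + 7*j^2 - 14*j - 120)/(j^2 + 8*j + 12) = (j^2 + j - 20)/(j + 2)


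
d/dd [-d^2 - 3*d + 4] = -2*d - 3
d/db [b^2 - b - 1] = 2*b - 1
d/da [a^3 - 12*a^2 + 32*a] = 3*a^2 - 24*a + 32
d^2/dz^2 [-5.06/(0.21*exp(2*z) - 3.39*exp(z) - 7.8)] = (5.06*(0.42*exp(z) - 3.39)*(0.84*exp(z) - 6.78)*exp(z) + (4.2504*exp(z) - 17.1534)*(-0.21*exp(2*z) + 3.39*exp(z) + 7.8))*exp(z)/(-0.21*exp(2*z) + 3.39*exp(z) + 7.8)^3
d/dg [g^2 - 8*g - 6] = 2*g - 8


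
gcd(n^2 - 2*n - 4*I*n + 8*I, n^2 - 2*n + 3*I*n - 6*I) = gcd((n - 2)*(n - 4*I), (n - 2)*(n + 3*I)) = n - 2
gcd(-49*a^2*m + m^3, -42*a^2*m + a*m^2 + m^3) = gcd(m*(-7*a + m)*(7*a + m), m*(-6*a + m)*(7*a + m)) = 7*a*m + m^2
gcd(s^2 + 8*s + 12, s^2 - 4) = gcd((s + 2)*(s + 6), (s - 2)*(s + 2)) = s + 2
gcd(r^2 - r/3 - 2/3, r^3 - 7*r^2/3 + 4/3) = r^2 - r/3 - 2/3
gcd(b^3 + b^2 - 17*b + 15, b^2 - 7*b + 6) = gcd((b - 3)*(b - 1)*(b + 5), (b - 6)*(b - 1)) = b - 1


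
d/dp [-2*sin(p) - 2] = -2*cos(p)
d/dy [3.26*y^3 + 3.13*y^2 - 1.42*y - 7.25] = 9.78*y^2 + 6.26*y - 1.42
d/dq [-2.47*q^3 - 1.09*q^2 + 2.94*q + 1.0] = -7.41*q^2 - 2.18*q + 2.94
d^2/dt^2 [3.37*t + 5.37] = 0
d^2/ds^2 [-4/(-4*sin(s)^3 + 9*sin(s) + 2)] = 12*(-6*(4*sin(s)^2 - 3)^2*cos(s)^2 + (12*sin(s)^2 - 11)*(6*sin(s) + sin(3*s) + 2)*sin(s))/(6*sin(s) + sin(3*s) + 2)^3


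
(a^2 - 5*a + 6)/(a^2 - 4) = (a - 3)/(a + 2)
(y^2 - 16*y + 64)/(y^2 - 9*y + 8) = (y - 8)/(y - 1)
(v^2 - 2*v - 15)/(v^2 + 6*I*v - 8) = (v^2 - 2*v - 15)/(v^2 + 6*I*v - 8)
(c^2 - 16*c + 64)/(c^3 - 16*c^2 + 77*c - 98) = (c^2 - 16*c + 64)/(c^3 - 16*c^2 + 77*c - 98)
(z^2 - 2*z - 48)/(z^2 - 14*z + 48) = (z + 6)/(z - 6)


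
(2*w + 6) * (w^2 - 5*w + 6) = 2*w^3 - 4*w^2 - 18*w + 36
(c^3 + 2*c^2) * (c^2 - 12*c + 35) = c^5 - 10*c^4 + 11*c^3 + 70*c^2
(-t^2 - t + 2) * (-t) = t^3 + t^2 - 2*t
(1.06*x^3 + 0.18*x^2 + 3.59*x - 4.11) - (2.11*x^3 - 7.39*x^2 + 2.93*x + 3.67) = -1.05*x^3 + 7.57*x^2 + 0.66*x - 7.78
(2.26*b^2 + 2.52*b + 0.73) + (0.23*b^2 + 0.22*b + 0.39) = 2.49*b^2 + 2.74*b + 1.12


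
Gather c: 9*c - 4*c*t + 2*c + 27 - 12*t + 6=c*(11 - 4*t) - 12*t + 33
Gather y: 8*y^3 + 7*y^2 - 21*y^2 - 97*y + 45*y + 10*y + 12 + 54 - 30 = 8*y^3 - 14*y^2 - 42*y + 36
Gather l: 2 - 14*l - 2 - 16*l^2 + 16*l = -16*l^2 + 2*l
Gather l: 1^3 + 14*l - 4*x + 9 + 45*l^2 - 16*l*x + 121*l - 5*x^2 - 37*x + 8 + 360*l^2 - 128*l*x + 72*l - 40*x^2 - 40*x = 405*l^2 + l*(207 - 144*x) - 45*x^2 - 81*x + 18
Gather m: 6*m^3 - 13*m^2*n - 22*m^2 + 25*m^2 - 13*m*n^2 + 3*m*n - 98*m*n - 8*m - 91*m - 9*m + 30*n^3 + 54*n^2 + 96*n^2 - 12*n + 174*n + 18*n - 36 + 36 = 6*m^3 + m^2*(3 - 13*n) + m*(-13*n^2 - 95*n - 108) + 30*n^3 + 150*n^2 + 180*n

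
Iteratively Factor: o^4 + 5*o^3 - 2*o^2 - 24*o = (o)*(o^3 + 5*o^2 - 2*o - 24) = o*(o + 3)*(o^2 + 2*o - 8) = o*(o - 2)*(o + 3)*(o + 4)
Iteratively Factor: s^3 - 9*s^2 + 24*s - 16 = (s - 1)*(s^2 - 8*s + 16) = (s - 4)*(s - 1)*(s - 4)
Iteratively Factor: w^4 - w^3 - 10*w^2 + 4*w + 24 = (w + 2)*(w^3 - 3*w^2 - 4*w + 12) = (w - 3)*(w + 2)*(w^2 - 4) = (w - 3)*(w + 2)^2*(w - 2)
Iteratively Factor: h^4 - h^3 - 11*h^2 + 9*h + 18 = (h + 1)*(h^3 - 2*h^2 - 9*h + 18) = (h + 1)*(h + 3)*(h^2 - 5*h + 6) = (h - 2)*(h + 1)*(h + 3)*(h - 3)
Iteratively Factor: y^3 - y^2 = (y - 1)*(y^2) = y*(y - 1)*(y)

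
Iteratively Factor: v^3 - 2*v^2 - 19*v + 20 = (v + 4)*(v^2 - 6*v + 5) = (v - 5)*(v + 4)*(v - 1)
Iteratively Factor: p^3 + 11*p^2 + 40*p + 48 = (p + 4)*(p^2 + 7*p + 12) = (p + 4)^2*(p + 3)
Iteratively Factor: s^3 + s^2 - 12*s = (s)*(s^2 + s - 12) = s*(s + 4)*(s - 3)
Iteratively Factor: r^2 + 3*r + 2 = (r + 2)*(r + 1)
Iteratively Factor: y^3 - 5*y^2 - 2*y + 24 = (y + 2)*(y^2 - 7*y + 12) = (y - 3)*(y + 2)*(y - 4)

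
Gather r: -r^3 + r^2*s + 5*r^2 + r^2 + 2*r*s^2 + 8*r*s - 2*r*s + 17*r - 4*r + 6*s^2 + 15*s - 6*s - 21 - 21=-r^3 + r^2*(s + 6) + r*(2*s^2 + 6*s + 13) + 6*s^2 + 9*s - 42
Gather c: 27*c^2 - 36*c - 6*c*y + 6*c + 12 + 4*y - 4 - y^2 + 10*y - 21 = 27*c^2 + c*(-6*y - 30) - y^2 + 14*y - 13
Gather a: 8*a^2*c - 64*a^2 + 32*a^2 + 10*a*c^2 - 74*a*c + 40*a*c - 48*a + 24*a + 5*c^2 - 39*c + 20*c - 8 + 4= a^2*(8*c - 32) + a*(10*c^2 - 34*c - 24) + 5*c^2 - 19*c - 4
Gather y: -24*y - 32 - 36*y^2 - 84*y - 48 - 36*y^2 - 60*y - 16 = -72*y^2 - 168*y - 96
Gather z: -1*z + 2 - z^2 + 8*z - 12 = -z^2 + 7*z - 10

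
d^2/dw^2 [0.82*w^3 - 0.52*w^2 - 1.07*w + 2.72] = 4.92*w - 1.04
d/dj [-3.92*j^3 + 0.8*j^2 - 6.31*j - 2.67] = -11.76*j^2 + 1.6*j - 6.31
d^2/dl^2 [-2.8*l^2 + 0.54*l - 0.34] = -5.60000000000000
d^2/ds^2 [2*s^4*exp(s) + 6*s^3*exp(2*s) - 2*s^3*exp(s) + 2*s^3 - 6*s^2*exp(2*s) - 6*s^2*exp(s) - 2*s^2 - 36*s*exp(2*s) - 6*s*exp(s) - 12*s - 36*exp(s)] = 2*s^4*exp(s) + 24*s^3*exp(2*s) + 14*s^3*exp(s) + 48*s^2*exp(2*s) + 6*s^2*exp(s) - 156*s*exp(2*s) - 42*s*exp(s) + 12*s - 156*exp(2*s) - 60*exp(s) - 4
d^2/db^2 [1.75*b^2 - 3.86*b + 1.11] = 3.50000000000000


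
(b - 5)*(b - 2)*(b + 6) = b^3 - b^2 - 32*b + 60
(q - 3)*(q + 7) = q^2 + 4*q - 21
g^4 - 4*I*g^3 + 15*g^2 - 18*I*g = g*(g - 6*I)*(g - I)*(g + 3*I)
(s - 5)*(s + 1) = s^2 - 4*s - 5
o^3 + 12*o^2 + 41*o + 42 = (o + 2)*(o + 3)*(o + 7)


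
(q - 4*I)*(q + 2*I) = q^2 - 2*I*q + 8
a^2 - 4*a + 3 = (a - 3)*(a - 1)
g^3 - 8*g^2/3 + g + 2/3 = (g - 2)*(g - 1)*(g + 1/3)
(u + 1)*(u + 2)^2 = u^3 + 5*u^2 + 8*u + 4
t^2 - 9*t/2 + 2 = (t - 4)*(t - 1/2)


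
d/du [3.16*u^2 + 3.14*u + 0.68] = 6.32*u + 3.14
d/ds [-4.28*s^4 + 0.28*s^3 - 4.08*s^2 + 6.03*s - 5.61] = -17.12*s^3 + 0.84*s^2 - 8.16*s + 6.03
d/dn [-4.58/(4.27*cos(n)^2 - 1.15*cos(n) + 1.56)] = (5.267 - 39.1132*cos(n))*sin(n)/(4.27*cos(n)^2 - 1.15*cos(n) + 1.56)^2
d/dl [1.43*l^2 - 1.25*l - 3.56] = 2.86*l - 1.25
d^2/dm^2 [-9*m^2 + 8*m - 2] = -18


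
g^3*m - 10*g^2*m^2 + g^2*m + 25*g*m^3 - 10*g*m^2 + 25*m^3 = (g - 5*m)^2*(g*m + m)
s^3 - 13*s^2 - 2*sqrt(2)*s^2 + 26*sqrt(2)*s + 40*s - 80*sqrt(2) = (s - 8)*(s - 5)*(s - 2*sqrt(2))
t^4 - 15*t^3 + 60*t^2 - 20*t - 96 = (t - 8)*(t - 6)*(t - 2)*(t + 1)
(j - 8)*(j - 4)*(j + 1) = j^3 - 11*j^2 + 20*j + 32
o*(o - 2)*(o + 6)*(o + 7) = o^4 + 11*o^3 + 16*o^2 - 84*o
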